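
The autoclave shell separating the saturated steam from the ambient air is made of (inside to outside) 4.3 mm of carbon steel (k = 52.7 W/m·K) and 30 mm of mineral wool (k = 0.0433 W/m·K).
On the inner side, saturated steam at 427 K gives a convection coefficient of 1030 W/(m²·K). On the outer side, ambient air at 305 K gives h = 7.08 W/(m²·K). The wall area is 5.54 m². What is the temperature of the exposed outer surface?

Using the resistance-network approach (series):
R_inner film = 1/(h_i·A) = 1/(1030×5.54) = 1.752×10^-4 K/W
R_carbon steel = L/(kA) = 0.0043/(52.7×5.54) = 1.473×10^-5 K/W
R_mineral wool = L/(kA) = 0.03/(0.0433×5.54) = 0.1251 K/W
R_outer film = 1/(h_o·A) = 1/(7.08×5.54) = 0.0255 K/W
R_total = 0.1507 K/W;  Q = ΔT/R_total = 122/0.1507 = 809.3 W
T_interface = T_inner − Q·ΣR(inner→interface) = 427 − 809×0.1253

T ≈ 326 K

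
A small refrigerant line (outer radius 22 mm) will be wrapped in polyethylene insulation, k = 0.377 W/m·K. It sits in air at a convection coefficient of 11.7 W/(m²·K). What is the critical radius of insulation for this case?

r_cr ≈ 32.2 mm

For a cylinder r_cr = k/h = 0.377/11.7
r_cr = 32.2 mm; since the bare radius (22 mm) is below r_cr, adding a thin layer of insulation will *increase* heat loss.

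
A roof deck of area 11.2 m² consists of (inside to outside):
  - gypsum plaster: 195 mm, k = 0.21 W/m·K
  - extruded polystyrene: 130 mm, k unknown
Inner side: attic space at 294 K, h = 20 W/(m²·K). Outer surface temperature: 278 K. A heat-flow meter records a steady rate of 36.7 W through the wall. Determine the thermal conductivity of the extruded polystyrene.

Series thermal resistances:
R_inner film = 1/(h_i·A) = 1/(20×11.2) = 0.004464 K/W
R_gypsum plaster = L/(kA) = 0.195/(0.21×11.2) = 0.08291 K/W
Sum of known resistances R_other = 0.08737 K/W
Total R = ΔT/Q = 16/36.7 = 0.436 K/W
R_extruded polystyrene = R_total − R_other = 0.3486 K/W
k = L/(R·A) = 0.13/(0.3486×11.2)

k ≈ 0.0333 W/(m·K)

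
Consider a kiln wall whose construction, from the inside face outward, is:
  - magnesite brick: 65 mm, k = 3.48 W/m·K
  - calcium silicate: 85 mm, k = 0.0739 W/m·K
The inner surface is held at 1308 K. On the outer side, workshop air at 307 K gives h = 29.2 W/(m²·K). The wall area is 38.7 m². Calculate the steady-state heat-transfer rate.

Q ≈ 32200 W

Thermal resistances in series:
R_magnesite brick = L/(kA) = 0.065/(3.48×38.7) = 4.826×10^-4 K/W
R_calcium silicate = L/(kA) = 0.085/(0.0739×38.7) = 0.02972 K/W
R_outer film = 1/(h_o·A) = 1/(29.2×38.7) = 8.849×10^-4 K/W
R_total = 0.03109 K/W
Q = ΔT / R_total = 1001 / 0.03109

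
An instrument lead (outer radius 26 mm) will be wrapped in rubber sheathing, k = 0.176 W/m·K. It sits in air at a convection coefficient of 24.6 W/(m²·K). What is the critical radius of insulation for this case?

r_cr ≈ 7.15 mm

For a cylinder r_cr = k/h = 0.176/24.6
r_cr = 7.15 mm; since the bare radius (26 mm) is above r_cr, any added insulation will reduce heat loss.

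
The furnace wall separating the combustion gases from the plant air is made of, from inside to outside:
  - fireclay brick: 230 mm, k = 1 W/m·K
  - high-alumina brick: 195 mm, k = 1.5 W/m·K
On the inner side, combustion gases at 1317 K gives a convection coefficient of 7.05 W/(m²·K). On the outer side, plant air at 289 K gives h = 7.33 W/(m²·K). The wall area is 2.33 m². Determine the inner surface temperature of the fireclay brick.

Treating each layer as a thermal resistance in series:
R_inner film = 1/(h_i·A) = 1/(7.05×2.33) = 0.06088 K/W
R_fireclay brick = L/(kA) = 0.23/(1×2.33) = 0.09871 K/W
R_high-alumina brick = L/(kA) = 0.195/(1.5×2.33) = 0.05579 K/W
R_outer film = 1/(h_o·A) = 1/(7.33×2.33) = 0.05855 K/W
R_total = 0.2739 K/W;  Q = ΔT/R_total = 1028/0.2739 = 3753 W
T_interface = T_inner − Q·ΣR(inner→interface) = 1317 − 3750×0.06088

T ≈ 1090 K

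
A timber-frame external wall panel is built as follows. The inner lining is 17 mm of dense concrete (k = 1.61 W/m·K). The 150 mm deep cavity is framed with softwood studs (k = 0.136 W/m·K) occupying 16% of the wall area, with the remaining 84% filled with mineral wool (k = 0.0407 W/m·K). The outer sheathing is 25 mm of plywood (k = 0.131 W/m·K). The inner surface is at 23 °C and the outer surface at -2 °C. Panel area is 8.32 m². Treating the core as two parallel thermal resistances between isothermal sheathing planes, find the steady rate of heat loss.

Sheathing layers in series; stud and cavity paths in parallel between them.
R_inner = 0.017/(1.61×8.32) = 0.001269 K/W
R_stud  = 0.15/(0.136×0.16×8.32) = 0.8285 K/W
R_cav   = 0.15/(0.0407×0.84×8.32) = 0.5273 K/W
1/R_core = 1/R_stud + 1/R_cav → R_core = 0.3222 K/W
R_outer = 0.025/(0.131×8.32) = 0.02294 K/W
R_total = 0.3464 K/W
Q = ΔT/R_total = 25/0.3464

Q ≈ 72.2 W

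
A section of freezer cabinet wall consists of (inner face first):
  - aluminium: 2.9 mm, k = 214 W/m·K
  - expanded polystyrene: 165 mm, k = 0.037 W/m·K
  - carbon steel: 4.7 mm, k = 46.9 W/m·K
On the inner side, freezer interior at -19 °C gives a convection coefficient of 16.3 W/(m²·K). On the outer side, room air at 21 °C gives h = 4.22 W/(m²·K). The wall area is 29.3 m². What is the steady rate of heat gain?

Thermal resistances in series:
R_inner film = 1/(h_i·A) = 1/(16.3×29.3) = 0.002094 K/W
R_aluminium = L/(kA) = 0.0029/(214×29.3) = 4.625×10^-7 K/W
R_expanded polystyrene = L/(kA) = 0.165/(0.037×29.3) = 0.1522 K/W
R_carbon steel = L/(kA) = 0.0047/(46.9×29.3) = 3.42×10^-6 K/W
R_outer film = 1/(h_o·A) = 1/(4.22×29.3) = 0.008088 K/W
R_total = 0.1624 K/W
Q = ΔT / R_total = 40 / 0.1624

Q ≈ 246 W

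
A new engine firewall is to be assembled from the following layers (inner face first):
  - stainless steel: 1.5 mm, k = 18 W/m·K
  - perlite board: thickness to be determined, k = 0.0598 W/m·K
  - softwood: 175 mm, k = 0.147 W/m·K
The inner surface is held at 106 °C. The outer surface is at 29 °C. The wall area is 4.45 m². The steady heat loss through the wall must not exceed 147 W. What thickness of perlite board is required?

L ≈ 68.2 mm

Thermal resistances in series:
R_stainless steel = L/(kA) = 0.0015/(18×4.45) = 1.873×10^-5 K/W
R_softwood = L/(kA) = 0.175/(0.147×4.45) = 0.2675 K/W
Sum of the known resistances R_other = 0.2675 K/W
Required total resistance R_tot = ΔT/Q_allow = 77/147 = 0.5238 K/W
R_perlite board = R_tot − R_other = 0.2563 K/W
L = R·k·A = 0.2563×0.0598×4.45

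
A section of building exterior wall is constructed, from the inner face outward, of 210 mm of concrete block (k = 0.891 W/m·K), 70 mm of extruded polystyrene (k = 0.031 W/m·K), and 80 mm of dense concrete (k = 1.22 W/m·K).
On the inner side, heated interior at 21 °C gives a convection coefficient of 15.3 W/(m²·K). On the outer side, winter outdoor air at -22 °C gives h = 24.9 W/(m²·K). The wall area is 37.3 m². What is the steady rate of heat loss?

Q ≈ 602 W

Using the resistance-network approach (series):
R_inner film = 1/(h_i·A) = 1/(15.3×37.3) = 0.001752 K/W
R_concrete block = L/(kA) = 0.21/(0.891×37.3) = 0.006319 K/W
R_extruded polystyrene = L/(kA) = 0.07/(0.031×37.3) = 0.06054 K/W
R_dense concrete = L/(kA) = 0.08/(1.22×37.3) = 0.001758 K/W
R_outer film = 1/(h_o·A) = 1/(24.9×37.3) = 0.001077 K/W
R_total = 0.07144 K/W
Q = ΔT / R_total = 43 / 0.07144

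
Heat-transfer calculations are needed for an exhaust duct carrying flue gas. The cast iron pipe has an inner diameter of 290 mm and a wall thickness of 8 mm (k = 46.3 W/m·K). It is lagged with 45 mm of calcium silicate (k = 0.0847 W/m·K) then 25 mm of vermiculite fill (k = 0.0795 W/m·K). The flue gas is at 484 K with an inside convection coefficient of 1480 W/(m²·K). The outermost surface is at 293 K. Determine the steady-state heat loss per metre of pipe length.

q′ ≈ 264 W/m

Per-layer cylindrical resistances, series-summed:
R_inner film = 1/(h_i·2πr₁L) = 1/(1480×2π×0.145×1) = 7.416×10^-4 K/W
R_cast iron pipe wall = ln(153/145)/(2π×46.3×1) = 1.846×10^-4 K/W
R_calcium silicate = ln(198/153)/(2π×0.0847×1) = 0.4845 K/W
R_vermiculite fill = ln(223/198)/(2π×0.0795×1) = 0.238 K/W
R_total = 0.7234 K/W
Q = ΔT/R_total = 191/0.7234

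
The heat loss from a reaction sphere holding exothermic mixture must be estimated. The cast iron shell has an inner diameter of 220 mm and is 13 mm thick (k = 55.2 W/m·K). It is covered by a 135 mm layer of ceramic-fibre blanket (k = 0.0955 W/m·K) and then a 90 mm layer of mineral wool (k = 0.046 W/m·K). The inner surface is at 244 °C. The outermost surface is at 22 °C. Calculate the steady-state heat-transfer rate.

Spherical conduction: R = (1/r_in − 1/r_out)/(4πk) per layer; series-sum.
R_cast iron shell = (1/0.11 − 1/0.123)/(4π×55.2) = 0.001385 K/W
R_ceramic-fibre blanket = (1/0.123 − 1/0.258)/(4π×0.0955) = 3.545 K/W
R_mineral wool = (1/0.258 − 1/0.348)/(4π×0.046) = 1.734 K/W
R_total = 5.28 K/W
Q = ΔT/R_total = 222/5.28

Q ≈ 42 W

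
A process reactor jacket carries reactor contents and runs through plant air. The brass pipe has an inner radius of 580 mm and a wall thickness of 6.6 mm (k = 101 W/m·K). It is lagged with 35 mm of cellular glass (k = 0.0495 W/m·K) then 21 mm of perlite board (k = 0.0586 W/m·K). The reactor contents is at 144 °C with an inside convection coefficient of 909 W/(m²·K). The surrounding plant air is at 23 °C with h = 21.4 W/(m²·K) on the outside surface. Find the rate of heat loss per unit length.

q′ ≈ 419 W/m

Treating each annulus and film as a series resistance:
R_inner film = 1/(h_i·2πr₁L) = 1/(909×2π×0.58×1) = 3.019×10^-4 K/W
R_brass pipe wall = ln(586.6/580)/(2π×101×1) = 1.783×10^-5 K/W
R_cellular glass = ln(621.6/586.6)/(2π×0.0495×1) = 0.1863 K/W
R_perlite board = ln(642.6/621.6)/(2π×0.0586×1) = 0.09024 K/W
R_outer film = 1/(h_o·2πr_oL) = 1/(21.4×2π×0.6426×1) = 0.01157 K/W
R_total = 0.2885 K/W
Q = ΔT/R_total = 121/0.2885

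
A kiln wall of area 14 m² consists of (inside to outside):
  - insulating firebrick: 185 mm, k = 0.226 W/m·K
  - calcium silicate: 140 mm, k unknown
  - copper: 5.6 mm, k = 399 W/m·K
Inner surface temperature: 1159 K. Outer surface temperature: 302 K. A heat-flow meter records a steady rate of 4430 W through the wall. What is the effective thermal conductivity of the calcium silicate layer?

Using the resistance-network approach (series):
R_insulating firebrick = L/(kA) = 0.185/(0.226×14) = 0.05847 K/W
R_copper = L/(kA) = 0.0056/(399×14) = 1.003×10^-6 K/W
Sum of known resistances R_other = 0.05847 K/W
Total R = ΔT/Q = 857/4430 = 0.1935 K/W
R_calcium silicate = R_total − R_other = 0.135 K/W
k = L/(R·A) = 0.14/(0.135×14)

k ≈ 0.0741 W/(m·K)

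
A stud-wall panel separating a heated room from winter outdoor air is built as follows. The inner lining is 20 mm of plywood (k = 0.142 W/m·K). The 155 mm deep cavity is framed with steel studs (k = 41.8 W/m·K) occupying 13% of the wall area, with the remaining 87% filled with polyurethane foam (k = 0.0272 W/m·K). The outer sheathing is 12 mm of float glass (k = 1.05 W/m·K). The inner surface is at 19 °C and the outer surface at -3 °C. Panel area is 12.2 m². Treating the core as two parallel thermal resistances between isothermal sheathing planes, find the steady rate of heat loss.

Sheathing layers in series; stud and cavity paths in parallel between them.
R_inner = 0.02/(0.142×12.2) = 0.01154 K/W
R_stud  = 0.155/(41.8×0.13×12.2) = 0.002338 K/W
R_cav   = 0.155/(0.0272×0.87×12.2) = 0.5369 K/W
1/R_core = 1/R_stud + 1/R_cav → R_core = 0.002328 K/W
R_outer = 0.012/(1.05×12.2) = 9.368×10^-4 K/W
R_total = 0.01481 K/W
Q = ΔT/R_total = 22/0.01481

Q ≈ 1490 W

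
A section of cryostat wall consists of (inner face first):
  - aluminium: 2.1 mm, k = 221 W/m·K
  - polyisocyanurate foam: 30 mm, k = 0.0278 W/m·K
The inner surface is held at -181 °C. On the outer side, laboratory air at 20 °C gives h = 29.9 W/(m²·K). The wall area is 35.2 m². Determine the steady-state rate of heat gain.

Model the wall as resistances in series:
R_aluminium = L/(kA) = 0.0021/(221×35.2) = 2.7×10^-7 K/W
R_polyisocyanurate foam = L/(kA) = 0.03/(0.0278×35.2) = 0.03066 K/W
R_outer film = 1/(h_o·A) = 1/(29.9×35.2) = 9.501×10^-4 K/W
R_total = 0.03161 K/W
Q = ΔT / R_total = 201 / 0.03161

Q ≈ 6360 W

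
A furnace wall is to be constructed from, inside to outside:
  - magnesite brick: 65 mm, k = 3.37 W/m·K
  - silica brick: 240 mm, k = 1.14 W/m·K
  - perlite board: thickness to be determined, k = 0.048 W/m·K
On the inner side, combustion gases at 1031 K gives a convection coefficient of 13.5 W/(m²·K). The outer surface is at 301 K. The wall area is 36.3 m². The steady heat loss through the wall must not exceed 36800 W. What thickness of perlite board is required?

Model the wall as resistances in series:
R_inner film = 1/(h_i·A) = 1/(13.5×36.3) = 0.002041 K/W
R_magnesite brick = L/(kA) = 0.065/(3.37×36.3) = 5.313×10^-4 K/W
R_silica brick = L/(kA) = 0.24/(1.14×36.3) = 0.0058 K/W
Sum of the known resistances R_other = 0.008372 K/W
Required total resistance R_tot = ΔT/Q_allow = 730/36800 = 0.01984 K/W
R_perlite board = R_tot − R_other = 0.01147 K/W
L = R·k·A = 0.01147×0.048×36.3

L ≈ 20 mm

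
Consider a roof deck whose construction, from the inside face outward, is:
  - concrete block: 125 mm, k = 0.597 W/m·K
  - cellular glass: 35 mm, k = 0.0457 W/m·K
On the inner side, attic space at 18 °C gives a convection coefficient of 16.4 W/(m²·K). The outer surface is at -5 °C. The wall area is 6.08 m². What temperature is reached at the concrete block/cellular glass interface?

Treating each layer as a thermal resistance in series:
R_inner film = 1/(h_i·A) = 1/(16.4×6.08) = 0.01003 K/W
R_concrete block = L/(kA) = 0.125/(0.597×6.08) = 0.03444 K/W
R_cellular glass = L/(kA) = 0.035/(0.0457×6.08) = 0.126 K/W
R_total = 0.1704 K/W;  Q = ΔT/R_total = 23/0.1704 = 135 W
T_interface = T_inner − Q·ΣR(inner→interface) = 18 − 135×0.04447

T ≈ 12 °C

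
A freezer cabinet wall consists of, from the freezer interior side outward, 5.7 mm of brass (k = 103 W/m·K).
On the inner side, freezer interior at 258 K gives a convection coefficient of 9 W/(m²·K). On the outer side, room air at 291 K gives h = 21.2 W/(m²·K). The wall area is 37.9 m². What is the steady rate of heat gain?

Series thermal resistances:
R_inner film = 1/(h_i·A) = 1/(9×37.9) = 0.002932 K/W
R_brass = L/(kA) = 0.0057/(103×37.9) = 1.46×10^-6 K/W
R_outer film = 1/(h_o·A) = 1/(21.2×37.9) = 0.001245 K/W
R_total = 0.004178 K/W
Q = ΔT / R_total = 33 / 0.004178

Q ≈ 7900 W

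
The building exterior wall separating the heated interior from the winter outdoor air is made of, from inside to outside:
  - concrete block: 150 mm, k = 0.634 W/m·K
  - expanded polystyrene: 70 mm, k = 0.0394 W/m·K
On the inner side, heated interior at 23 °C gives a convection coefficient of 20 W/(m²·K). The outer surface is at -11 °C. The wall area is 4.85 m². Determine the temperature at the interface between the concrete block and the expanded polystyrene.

Series thermal resistances:
R_inner film = 1/(h_i·A) = 1/(20×4.85) = 0.01031 K/W
R_concrete block = L/(kA) = 0.15/(0.634×4.85) = 0.04878 K/W
R_expanded polystyrene = L/(kA) = 0.07/(0.0394×4.85) = 0.3663 K/W
R_total = 0.4254 K/W;  Q = ΔT/R_total = 34/0.4254 = 79.92 W
T_interface = T_inner − Q·ΣR(inner→interface) = 23 − 79.9×0.05909

T ≈ 18.3 °C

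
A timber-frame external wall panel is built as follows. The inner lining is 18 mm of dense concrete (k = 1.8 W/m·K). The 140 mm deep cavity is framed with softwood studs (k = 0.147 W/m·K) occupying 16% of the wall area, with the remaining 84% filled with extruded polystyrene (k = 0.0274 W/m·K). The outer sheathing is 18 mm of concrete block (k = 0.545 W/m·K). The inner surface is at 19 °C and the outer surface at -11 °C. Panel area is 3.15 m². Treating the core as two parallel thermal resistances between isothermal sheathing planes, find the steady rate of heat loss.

Sheathing layers in series; stud and cavity paths in parallel between them.
R_inner = 0.018/(1.8×3.15) = 0.003175 K/W
R_stud  = 0.14/(0.147×0.16×3.15) = 1.89 K/W
R_cav   = 0.14/(0.0274×0.84×3.15) = 1.931 K/W
1/R_core = 1/R_stud + 1/R_cav → R_core = 0.9551 K/W
R_outer = 0.018/(0.545×3.15) = 0.01048 K/W
R_total = 0.9687 K/W
Q = ΔT/R_total = 30/0.9687

Q ≈ 31 W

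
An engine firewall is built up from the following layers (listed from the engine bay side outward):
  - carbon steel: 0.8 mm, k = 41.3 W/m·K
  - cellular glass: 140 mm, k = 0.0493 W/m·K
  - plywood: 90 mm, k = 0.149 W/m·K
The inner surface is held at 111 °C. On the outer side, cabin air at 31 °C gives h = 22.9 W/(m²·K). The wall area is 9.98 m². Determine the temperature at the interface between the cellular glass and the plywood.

T ≈ 45.9 °C

Thermal resistances in series:
R_carbon steel = L/(kA) = 0.0008/(41.3×9.98) = 1.941×10^-6 K/W
R_cellular glass = L/(kA) = 0.14/(0.0493×9.98) = 0.2845 K/W
R_plywood = L/(kA) = 0.09/(0.149×9.98) = 0.06052 K/W
R_outer film = 1/(h_o·A) = 1/(22.9×9.98) = 0.004376 K/W
R_total = 0.3494 K/W;  Q = ΔT/R_total = 80/0.3494 = 228.9 W
T_interface = T_inner − Q·ΣR(inner→interface) = 111 − 229×0.2845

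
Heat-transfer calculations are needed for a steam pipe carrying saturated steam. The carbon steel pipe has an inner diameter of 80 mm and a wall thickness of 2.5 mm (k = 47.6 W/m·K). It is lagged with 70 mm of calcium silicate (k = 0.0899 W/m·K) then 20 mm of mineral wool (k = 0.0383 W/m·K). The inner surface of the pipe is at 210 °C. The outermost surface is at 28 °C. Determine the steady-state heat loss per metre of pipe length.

q′ ≈ 75.7 W/m

Per-layer cylindrical resistances, series-summed:
R_carbon steel pipe wall = ln(42.5/40)/(2π×47.6×1) = 2.027×10^-4 K/W
R_calcium silicate = ln(112.5/42.5)/(2π×0.0899×1) = 1.723 K/W
R_mineral wool = ln(132.5/112.5)/(2π×0.0383×1) = 0.68 K/W
R_total = 2.404 K/W
Q = ΔT/R_total = 182/2.404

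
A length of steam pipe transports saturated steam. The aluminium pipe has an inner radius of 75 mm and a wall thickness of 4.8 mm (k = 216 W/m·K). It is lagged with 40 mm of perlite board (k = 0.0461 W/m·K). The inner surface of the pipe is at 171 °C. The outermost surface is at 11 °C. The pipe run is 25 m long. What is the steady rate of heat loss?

Per-layer cylindrical resistances, series-summed:
R_aluminium pipe wall = ln(79.8/75)/(2π×216×25) = 1.828×10^-6 K/W
R_perlite board = ln(119.8/79.8)/(2π×0.0461×25) = 0.05611 K/W
R_total = 0.05611 K/W
Q = ΔT/R_total = 160/0.05611

Q ≈ 2850 W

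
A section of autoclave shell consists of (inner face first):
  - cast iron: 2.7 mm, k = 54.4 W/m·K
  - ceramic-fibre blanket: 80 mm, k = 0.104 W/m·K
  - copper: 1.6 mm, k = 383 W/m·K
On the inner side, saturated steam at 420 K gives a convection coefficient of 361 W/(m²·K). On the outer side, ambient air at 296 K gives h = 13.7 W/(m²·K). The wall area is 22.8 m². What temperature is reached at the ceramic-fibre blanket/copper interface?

T ≈ 307 K

Treating each layer as a thermal resistance in series:
R_inner film = 1/(h_i·A) = 1/(361×22.8) = 1.215×10^-4 K/W
R_cast iron = L/(kA) = 0.0027/(54.4×22.8) = 2.177×10^-6 K/W
R_ceramic-fibre blanket = L/(kA) = 0.08/(0.104×22.8) = 0.03374 K/W
R_copper = L/(kA) = 0.0016/(383×22.8) = 1.832×10^-7 K/W
R_outer film = 1/(h_o·A) = 1/(13.7×22.8) = 0.003201 K/W
R_total = 0.03706 K/W;  Q = ΔT/R_total = 124/0.03706 = 3346 W
T_interface = T_inner − Q·ΣR(inner→interface) = 420 − 3350×0.03386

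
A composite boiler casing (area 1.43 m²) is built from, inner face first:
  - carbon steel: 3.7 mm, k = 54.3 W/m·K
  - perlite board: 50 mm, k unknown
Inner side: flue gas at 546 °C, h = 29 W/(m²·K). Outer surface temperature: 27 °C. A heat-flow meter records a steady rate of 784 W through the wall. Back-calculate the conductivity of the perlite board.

k ≈ 0.0548 W/(m·K)

Model the wall as resistances in series:
R_inner film = 1/(h_i·A) = 1/(29×1.43) = 0.02411 K/W
R_carbon steel = L/(kA) = 0.0037/(54.3×1.43) = 4.765×10^-5 K/W
Sum of known resistances R_other = 0.02416 K/W
Total R = ΔT/Q = 519/784 = 0.662 K/W
R_perlite board = R_total − R_other = 0.6378 K/W
k = L/(R·A) = 0.05/(0.6378×1.43)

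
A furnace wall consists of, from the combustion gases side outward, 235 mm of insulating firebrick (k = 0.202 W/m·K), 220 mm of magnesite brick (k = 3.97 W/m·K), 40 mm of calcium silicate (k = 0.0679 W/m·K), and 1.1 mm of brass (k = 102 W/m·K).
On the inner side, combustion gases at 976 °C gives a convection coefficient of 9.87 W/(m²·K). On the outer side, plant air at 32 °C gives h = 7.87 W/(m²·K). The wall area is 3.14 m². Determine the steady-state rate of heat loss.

Series thermal resistances:
R_inner film = 1/(h_i·A) = 1/(9.87×3.14) = 0.03227 K/W
R_insulating firebrick = L/(kA) = 0.235/(0.202×3.14) = 0.3705 K/W
R_magnesite brick = L/(kA) = 0.22/(3.97×3.14) = 0.01765 K/W
R_calcium silicate = L/(kA) = 0.04/(0.0679×3.14) = 0.1876 K/W
R_brass = L/(kA) = 0.0011/(102×3.14) = 3.434×10^-6 K/W
R_outer film = 1/(h_o·A) = 1/(7.87×3.14) = 0.04047 K/W
R_total = 0.6485 K/W
Q = ΔT / R_total = 944 / 0.6485

Q ≈ 1460 W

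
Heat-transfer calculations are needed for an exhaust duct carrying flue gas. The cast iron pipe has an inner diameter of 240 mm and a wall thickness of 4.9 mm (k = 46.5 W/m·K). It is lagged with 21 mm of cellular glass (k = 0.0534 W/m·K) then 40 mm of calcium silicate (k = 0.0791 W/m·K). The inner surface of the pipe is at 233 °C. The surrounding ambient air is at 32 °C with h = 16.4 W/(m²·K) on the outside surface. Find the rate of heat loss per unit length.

Per-layer cylindrical resistances, series-summed:
R_cast iron pipe wall = ln(124.9/120)/(2π×46.5×1) = 1.37×10^-4 K/W
R_cellular glass = ln(145.9/124.9)/(2π×0.0534×1) = 0.4632 K/W
R_calcium silicate = ln(185.9/145.9)/(2π×0.0791×1) = 0.4875 K/W
R_outer film = 1/(h_o·2πr_oL) = 1/(16.4×2π×0.1859×1) = 0.0522 K/W
R_total = 1.003 K/W
Q = ΔT/R_total = 201/1.003

q′ ≈ 200 W/m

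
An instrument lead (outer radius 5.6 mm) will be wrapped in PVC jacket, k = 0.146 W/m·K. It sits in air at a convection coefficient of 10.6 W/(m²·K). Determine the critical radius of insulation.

For a cylinder r_cr = k/h = 0.146/10.6
r_cr = 13.8 mm; since the bare radius (5.6 mm) is below r_cr, adding a thin layer of insulation will *increase* heat loss.

r_cr ≈ 13.8 mm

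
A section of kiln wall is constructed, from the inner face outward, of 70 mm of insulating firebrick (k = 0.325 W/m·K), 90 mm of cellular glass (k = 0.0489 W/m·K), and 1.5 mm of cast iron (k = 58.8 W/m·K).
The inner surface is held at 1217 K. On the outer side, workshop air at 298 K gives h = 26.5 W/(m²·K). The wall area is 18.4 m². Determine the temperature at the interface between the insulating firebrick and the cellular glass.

T ≈ 1120 K

Using the resistance-network approach (series):
R_insulating firebrick = L/(kA) = 0.07/(0.325×18.4) = 0.01171 K/W
R_cellular glass = L/(kA) = 0.09/(0.0489×18.4) = 0.1 K/W
R_cast iron = L/(kA) = 0.0015/(58.8×18.4) = 1.386×10^-6 K/W
R_outer film = 1/(h_o·A) = 1/(26.5×18.4) = 0.002051 K/W
R_total = 0.1138 K/W;  Q = ΔT/R_total = 919/0.1138 = 8077 W
T_interface = T_inner − Q·ΣR(inner→interface) = 1217 − 8080×0.01171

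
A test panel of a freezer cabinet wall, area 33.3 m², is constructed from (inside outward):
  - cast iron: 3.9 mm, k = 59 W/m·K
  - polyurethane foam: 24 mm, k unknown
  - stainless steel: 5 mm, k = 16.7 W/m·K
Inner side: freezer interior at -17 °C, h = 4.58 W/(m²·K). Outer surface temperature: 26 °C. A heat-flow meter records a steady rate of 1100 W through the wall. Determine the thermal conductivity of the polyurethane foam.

Series thermal resistances:
R_inner film = 1/(h_i·A) = 1/(4.58×33.3) = 0.006557 K/W
R_cast iron = L/(kA) = 0.0039/(59×33.3) = 1.985×10^-6 K/W
R_stainless steel = L/(kA) = 0.005/(16.7×33.3) = 8.991×10^-6 K/W
Sum of known resistances R_other = 0.006568 K/W
Total R = ΔT/Q = 43/1100 = 0.03909 K/W
R_polyurethane foam = R_total − R_other = 0.03252 K/W
k = L/(R·A) = 0.024/(0.03252×33.3)

k ≈ 0.0222 W/(m·K)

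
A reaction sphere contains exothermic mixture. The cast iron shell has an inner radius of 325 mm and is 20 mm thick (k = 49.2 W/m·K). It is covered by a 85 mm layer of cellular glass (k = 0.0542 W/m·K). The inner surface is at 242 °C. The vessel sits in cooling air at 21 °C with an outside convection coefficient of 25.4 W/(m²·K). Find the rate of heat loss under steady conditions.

For a spherical shell R = (1/r₁ − 1/r₂)/(4πk); film R = 1/(h·4πr²). In series:
R_cast iron shell = (1/0.325 − 1/0.345)/(4π×49.2) = 2.885×10^-4 K/W
R_cellular glass = (1/0.345 − 1/0.43)/(4π×0.0542) = 0.8412 K/W
R_outer film = 1/(h·4πr_o²) = 1/(25.4×4π×0.43²) = 0.01694 K/W
R_total = 0.8585 K/W
Q = ΔT/R_total = 221/0.8585

Q ≈ 257 W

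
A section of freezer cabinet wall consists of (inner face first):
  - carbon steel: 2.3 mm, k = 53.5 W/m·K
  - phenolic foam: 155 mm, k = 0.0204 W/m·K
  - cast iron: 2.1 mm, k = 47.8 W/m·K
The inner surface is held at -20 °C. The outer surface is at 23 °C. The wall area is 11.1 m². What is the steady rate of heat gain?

Q ≈ 62.8 W

Thermal resistances in series:
R_carbon steel = L/(kA) = 0.0023/(53.5×11.1) = 3.873×10^-6 K/W
R_phenolic foam = L/(kA) = 0.155/(0.0204×11.1) = 0.6845 K/W
R_cast iron = L/(kA) = 0.0021/(47.8×11.1) = 3.958×10^-6 K/W
R_total = 0.6845 K/W
Q = ΔT / R_total = 43 / 0.6845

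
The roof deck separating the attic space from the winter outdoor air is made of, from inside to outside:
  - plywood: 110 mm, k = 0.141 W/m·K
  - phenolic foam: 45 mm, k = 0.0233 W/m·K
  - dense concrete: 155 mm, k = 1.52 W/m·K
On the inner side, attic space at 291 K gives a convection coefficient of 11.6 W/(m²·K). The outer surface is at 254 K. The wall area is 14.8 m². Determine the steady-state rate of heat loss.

Q ≈ 189 W

Model the wall as resistances in series:
R_inner film = 1/(h_i·A) = 1/(11.6×14.8) = 0.005825 K/W
R_plywood = L/(kA) = 0.11/(0.141×14.8) = 0.05271 K/W
R_phenolic foam = L/(kA) = 0.045/(0.0233×14.8) = 0.1305 K/W
R_dense concrete = L/(kA) = 0.155/(1.52×14.8) = 0.00689 K/W
R_total = 0.1959 K/W
Q = ΔT / R_total = 37 / 0.1959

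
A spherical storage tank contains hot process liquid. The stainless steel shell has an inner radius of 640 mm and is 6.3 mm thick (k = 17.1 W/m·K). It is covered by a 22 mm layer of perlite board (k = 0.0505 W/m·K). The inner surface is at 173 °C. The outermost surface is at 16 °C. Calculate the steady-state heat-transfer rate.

Q ≈ 1950 W

Spherical conduction: R = (1/r_in − 1/r_out)/(4πk) per layer; series-sum.
R_stainless steel shell = (1/0.64 − 1/0.6463)/(4π×17.1) = 7.088×10^-5 K/W
R_perlite board = (1/0.6463 − 1/0.6683)/(4π×0.0505) = 0.08026 K/W
R_total = 0.08033 K/W
Q = ΔT/R_total = 157/0.08033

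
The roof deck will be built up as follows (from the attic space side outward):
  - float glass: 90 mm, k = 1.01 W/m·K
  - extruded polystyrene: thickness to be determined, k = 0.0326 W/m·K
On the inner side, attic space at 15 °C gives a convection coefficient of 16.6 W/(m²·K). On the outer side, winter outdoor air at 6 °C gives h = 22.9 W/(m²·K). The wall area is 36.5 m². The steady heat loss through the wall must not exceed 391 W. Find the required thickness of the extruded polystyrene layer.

Model the wall as resistances in series:
R_inner film = 1/(h_i·A) = 1/(16.6×36.5) = 0.00165 K/W
R_float glass = L/(kA) = 0.09/(1.01×36.5) = 0.002441 K/W
R_outer film = 1/(h_o·A) = 1/(22.9×36.5) = 0.001196 K/W
Sum of the known resistances R_other = 0.005288 K/W
Required total resistance R_tot = ΔT/Q_allow = 9/391 = 0.02302 K/W
R_extruded polystyrene = R_tot − R_other = 0.01773 K/W
L = R·k·A = 0.01773×0.0326×36.5

L ≈ 21.1 mm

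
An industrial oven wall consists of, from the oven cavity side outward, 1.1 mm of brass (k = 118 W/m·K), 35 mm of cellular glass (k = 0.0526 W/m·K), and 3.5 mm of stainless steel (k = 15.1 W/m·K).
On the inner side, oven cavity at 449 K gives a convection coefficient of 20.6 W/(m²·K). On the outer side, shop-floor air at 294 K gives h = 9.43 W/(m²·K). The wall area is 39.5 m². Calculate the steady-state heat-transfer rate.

Treating each layer as a thermal resistance in series:
R_inner film = 1/(h_i·A) = 1/(20.6×39.5) = 0.001229 K/W
R_brass = L/(kA) = 0.0011/(118×39.5) = 2.36×10^-7 K/W
R_cellular glass = L/(kA) = 0.035/(0.0526×39.5) = 0.01685 K/W
R_stainless steel = L/(kA) = 0.0035/(15.1×39.5) = 5.868×10^-6 K/W
R_outer film = 1/(h_o·A) = 1/(9.43×39.5) = 0.002685 K/W
R_total = 0.02077 K/W
Q = ΔT / R_total = 155 / 0.02077

Q ≈ 7460 W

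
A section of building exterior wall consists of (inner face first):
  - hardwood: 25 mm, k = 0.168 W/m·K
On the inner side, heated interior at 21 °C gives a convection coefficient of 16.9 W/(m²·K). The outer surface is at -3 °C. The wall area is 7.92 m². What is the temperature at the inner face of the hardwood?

T ≈ 14.2 °C

Treating each layer as a thermal resistance in series:
R_inner film = 1/(h_i·A) = 1/(16.9×7.92) = 0.007471 K/W
R_hardwood = L/(kA) = 0.025/(0.168×7.92) = 0.01879 K/W
R_total = 0.02626 K/W;  Q = ΔT/R_total = 24/0.02626 = 913.9 W
T_interface = T_inner − Q·ΣR(inner→interface) = 21 − 914×0.007471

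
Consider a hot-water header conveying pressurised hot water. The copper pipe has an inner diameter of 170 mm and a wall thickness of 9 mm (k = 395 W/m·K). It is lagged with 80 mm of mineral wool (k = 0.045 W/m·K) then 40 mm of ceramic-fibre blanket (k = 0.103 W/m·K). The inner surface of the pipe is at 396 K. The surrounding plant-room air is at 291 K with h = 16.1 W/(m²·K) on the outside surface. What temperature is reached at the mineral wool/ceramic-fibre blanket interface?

T ≈ 306 K

For a radial system each layer contributes R = ln(r_out/r_in)/(2πkL); films add R = 1/(hA).
R_copper pipe wall = ln(94/85)/(2π×395×1) = 4.055×10^-5 K/W
R_mineral wool = ln(174/94)/(2π×0.045×1) = 2.178 K/W
R_ceramic-fibre blanket = ln(214/174)/(2π×0.103×1) = 0.3197 K/W
R_outer film = 1/(h_o·2πr_oL) = 1/(16.1×2π×0.214×1) = 0.04619 K/W
R_total = 2.544 K/W
Q = ΔT/R_total = 105/2.544
Q = 41.3 W/m
T_interface = T_inner − Q·ΣR(inner→interface) = 396 − 41.3×2.178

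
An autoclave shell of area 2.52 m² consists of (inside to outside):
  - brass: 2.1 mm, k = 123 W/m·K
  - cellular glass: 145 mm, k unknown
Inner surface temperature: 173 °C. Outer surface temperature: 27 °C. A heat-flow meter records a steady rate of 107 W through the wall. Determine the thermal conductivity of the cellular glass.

Series thermal resistances:
R_brass = L/(kA) = 0.0021/(123×2.52) = 6.775×10^-6 K/W
Sum of known resistances R_other = 6.775×10^-6 K/W
Total R = ΔT/Q = 146/107 = 1.364 K/W
R_cellular glass = R_total − R_other = 1.364 K/W
k = L/(R·A) = 0.145/(1.364×2.52)

k ≈ 0.0422 W/(m·K)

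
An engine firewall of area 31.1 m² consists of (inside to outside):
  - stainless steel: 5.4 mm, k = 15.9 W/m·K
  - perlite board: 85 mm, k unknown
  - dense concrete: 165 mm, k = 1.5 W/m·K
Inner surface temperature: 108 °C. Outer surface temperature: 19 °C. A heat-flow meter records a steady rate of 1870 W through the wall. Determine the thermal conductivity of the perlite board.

Treating each layer as a thermal resistance in series:
R_stainless steel = L/(kA) = 0.0054/(15.9×31.1) = 1.092×10^-5 K/W
R_dense concrete = L/(kA) = 0.165/(1.5×31.1) = 0.003537 K/W
Sum of known resistances R_other = 0.003548 K/W
Total R = ΔT/Q = 89/1870 = 0.04759 K/W
R_perlite board = R_total − R_other = 0.04405 K/W
k = L/(R·A) = 0.085/(0.04405×31.1)

k ≈ 0.0621 W/(m·K)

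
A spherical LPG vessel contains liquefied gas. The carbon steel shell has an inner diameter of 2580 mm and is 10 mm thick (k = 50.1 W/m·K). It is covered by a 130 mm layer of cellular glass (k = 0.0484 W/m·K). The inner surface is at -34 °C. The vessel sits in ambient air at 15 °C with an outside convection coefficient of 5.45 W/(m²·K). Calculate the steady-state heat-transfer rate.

Q ≈ 401 W

Each spherical layer contributes R = (1/r_i − 1/r_o)/(4πk):
R_carbon steel shell = (1/1.29 − 1/1.3)/(4π×50.1) = 9.472×10^-6 K/W
R_cellular glass = (1/1.3 − 1/1.43)/(4π×0.0484) = 0.115 K/W
R_outer film = 1/(h·4πr_o²) = 1/(5.45×4π×1.43²) = 0.00714 K/W
R_total = 0.1221 K/W
Q = ΔT/R_total = 49/0.1221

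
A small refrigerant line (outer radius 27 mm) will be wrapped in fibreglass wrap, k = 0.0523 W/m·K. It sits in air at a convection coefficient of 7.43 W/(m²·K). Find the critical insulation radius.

For a cylinder r_cr = k/h = 0.0523/7.43
r_cr = 7.04 mm; since the bare radius (27 mm) is above r_cr, any added insulation will reduce heat loss.

r_cr ≈ 7.04 mm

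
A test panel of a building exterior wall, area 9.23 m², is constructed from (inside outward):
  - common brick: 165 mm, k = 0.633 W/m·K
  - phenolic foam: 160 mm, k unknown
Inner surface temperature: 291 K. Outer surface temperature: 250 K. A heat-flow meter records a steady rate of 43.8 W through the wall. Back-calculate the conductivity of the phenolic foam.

Treating each layer as a thermal resistance in series:
R_common brick = L/(kA) = 0.165/(0.633×9.23) = 0.02824 K/W
Sum of known resistances R_other = 0.02824 K/W
Total R = ΔT/Q = 41/43.8 = 0.9361 K/W
R_phenolic foam = R_total − R_other = 0.9078 K/W
k = L/(R·A) = 0.16/(0.9078×9.23)

k ≈ 0.0191 W/(m·K)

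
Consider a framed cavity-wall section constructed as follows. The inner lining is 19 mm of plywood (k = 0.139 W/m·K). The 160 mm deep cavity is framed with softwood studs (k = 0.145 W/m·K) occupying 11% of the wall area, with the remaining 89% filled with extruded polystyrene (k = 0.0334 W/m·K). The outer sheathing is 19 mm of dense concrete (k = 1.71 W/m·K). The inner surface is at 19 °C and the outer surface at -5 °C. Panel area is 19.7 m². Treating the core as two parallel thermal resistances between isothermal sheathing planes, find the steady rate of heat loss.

Q ≈ 130 W

Sheathing layers in series; stud and cavity paths in parallel between them.
R_inner = 0.019/(0.139×19.7) = 0.006939 K/W
R_stud  = 0.16/(0.145×0.11×19.7) = 0.5092 K/W
R_cav   = 0.16/(0.0334×0.89×19.7) = 0.2732 K/W
1/R_core = 1/R_stud + 1/R_cav → R_core = 0.1778 K/W
R_outer = 0.019/(1.71×19.7) = 5.64×10^-4 K/W
R_total = 0.1853 K/W
Q = ΔT/R_total = 24/0.1853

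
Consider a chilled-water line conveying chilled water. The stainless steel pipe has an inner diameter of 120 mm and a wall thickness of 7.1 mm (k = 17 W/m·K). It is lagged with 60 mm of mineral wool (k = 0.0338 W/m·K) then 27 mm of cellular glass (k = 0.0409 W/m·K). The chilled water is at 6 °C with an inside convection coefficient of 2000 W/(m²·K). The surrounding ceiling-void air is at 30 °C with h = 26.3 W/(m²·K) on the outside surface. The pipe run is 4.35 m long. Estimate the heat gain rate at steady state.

Q ≈ 27.5 W

For a radial system each layer contributes R = ln(r_out/r_in)/(2πkL); films add R = 1/(hA).
R_inner film = 1/(h_i·2πr₁L) = 1/(2000×2π×0.06×4.35) = 3.049×10^-4 K/W
R_stainless steel pipe wall = ln(67.1/60)/(2π×17×4.35) = 2.407×10^-4 K/W
R_mineral wool = ln(127.1/67.1)/(2π×0.0338×4.35) = 0.6915 K/W
R_cellular glass = ln(154.1/127.1)/(2π×0.0409×4.35) = 0.1723 K/W
R_outer film = 1/(h_o·2πr_oL) = 1/(26.3×2π×0.1541×4.35) = 0.009028 K/W
R_total = 0.8734 K/W
Q = ΔT/R_total = 24/0.8734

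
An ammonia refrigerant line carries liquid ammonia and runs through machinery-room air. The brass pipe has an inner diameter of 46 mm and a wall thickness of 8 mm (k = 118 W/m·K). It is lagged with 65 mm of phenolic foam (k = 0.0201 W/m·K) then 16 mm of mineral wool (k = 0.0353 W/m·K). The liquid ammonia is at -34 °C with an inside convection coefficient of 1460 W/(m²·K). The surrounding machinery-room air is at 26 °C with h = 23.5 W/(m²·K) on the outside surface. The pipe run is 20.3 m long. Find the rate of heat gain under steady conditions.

Q ≈ 125 W

Cylindrical conduction, so R = ln(r₂/r₁)/(2πkL) per layer, in series:
R_inner film = 1/(h_i·2πr₁L) = 1/(1460×2π×0.023×20.3) = 2.335×10^-4 K/W
R_brass pipe wall = ln(31/23)/(2π×118×20.3) = 1.983×10^-5 K/W
R_phenolic foam = ln(96/31)/(2π×0.0201×20.3) = 0.4409 K/W
R_mineral wool = ln(112/96)/(2π×0.0353×20.3) = 0.03424 K/W
R_outer film = 1/(h_o·2πr_oL) = 1/(23.5×2π×0.112×20.3) = 0.002979 K/W
R_total = 0.4784 K/W
Q = ΔT/R_total = 60/0.4784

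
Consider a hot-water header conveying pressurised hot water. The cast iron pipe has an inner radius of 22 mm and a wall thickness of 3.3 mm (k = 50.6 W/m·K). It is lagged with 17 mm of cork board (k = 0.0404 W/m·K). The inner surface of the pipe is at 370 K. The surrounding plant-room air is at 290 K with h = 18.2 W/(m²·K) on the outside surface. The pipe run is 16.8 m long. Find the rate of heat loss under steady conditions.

Cylindrical conduction, so R = ln(r₂/r₁)/(2πkL) per layer, in series:
R_cast iron pipe wall = ln(25.3/22)/(2π×50.6×16.8) = 2.617×10^-5 K/W
R_cork board = ln(42.3/25.3)/(2π×0.0404×16.8) = 0.1205 K/W
R_outer film = 1/(h_o·2πr_oL) = 1/(18.2×2π×0.0423×16.8) = 0.01231 K/W
R_total = 0.1329 K/W
Q = ΔT/R_total = 80/0.1329

Q ≈ 602 W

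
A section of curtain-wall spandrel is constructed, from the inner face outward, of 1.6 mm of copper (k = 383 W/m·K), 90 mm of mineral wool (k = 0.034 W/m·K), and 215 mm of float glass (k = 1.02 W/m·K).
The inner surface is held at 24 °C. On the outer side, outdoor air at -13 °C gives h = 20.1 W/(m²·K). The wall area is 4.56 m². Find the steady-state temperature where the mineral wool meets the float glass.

Treating each layer as a thermal resistance in series:
R_copper = L/(kA) = 0.0016/(383×4.56) = 9.161×10^-7 K/W
R_mineral wool = L/(kA) = 0.09/(0.034×4.56) = 0.5805 K/W
R_float glass = L/(kA) = 0.215/(1.02×4.56) = 0.04622 K/W
R_outer film = 1/(h_o·A) = 1/(20.1×4.56) = 0.01091 K/W
R_total = 0.6376 K/W;  Q = ΔT/R_total = 37/0.6376 = 58.03 W
T_interface = T_inner − Q·ΣR(inner→interface) = 24 − 58×0.5805

T ≈ -9.68 °C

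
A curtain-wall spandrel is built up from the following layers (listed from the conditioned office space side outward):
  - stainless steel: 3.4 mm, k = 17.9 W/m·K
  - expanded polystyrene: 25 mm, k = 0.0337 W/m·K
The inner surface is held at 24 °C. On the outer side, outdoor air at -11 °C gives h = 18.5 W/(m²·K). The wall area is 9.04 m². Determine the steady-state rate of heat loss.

Model the wall as resistances in series:
R_stainless steel = L/(kA) = 0.0034/(17.9×9.04) = 2.101×10^-5 K/W
R_expanded polystyrene = L/(kA) = 0.025/(0.0337×9.04) = 0.08206 K/W
R_outer film = 1/(h_o·A) = 1/(18.5×9.04) = 0.005979 K/W
R_total = 0.08806 K/W
Q = ΔT / R_total = 35 / 0.08806

Q ≈ 397 W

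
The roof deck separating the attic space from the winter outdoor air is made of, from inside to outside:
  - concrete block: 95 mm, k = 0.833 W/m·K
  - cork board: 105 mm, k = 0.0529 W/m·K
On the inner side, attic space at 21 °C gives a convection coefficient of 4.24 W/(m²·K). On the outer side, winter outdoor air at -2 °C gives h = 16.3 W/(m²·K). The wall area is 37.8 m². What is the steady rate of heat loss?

Q ≈ 363 W

Series thermal resistances:
R_inner film = 1/(h_i·A) = 1/(4.24×37.8) = 0.006239 K/W
R_concrete block = L/(kA) = 0.095/(0.833×37.8) = 0.003017 K/W
R_cork board = L/(kA) = 0.105/(0.0529×37.8) = 0.05251 K/W
R_outer film = 1/(h_o·A) = 1/(16.3×37.8) = 0.001623 K/W
R_total = 0.06339 K/W
Q = ΔT / R_total = 23 / 0.06339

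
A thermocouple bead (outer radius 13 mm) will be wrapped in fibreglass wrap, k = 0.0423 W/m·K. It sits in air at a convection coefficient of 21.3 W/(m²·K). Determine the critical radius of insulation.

r_cr ≈ 3.97 mm

For a sphere r_cr = 2k/h = 2×0.0423/21.3
r_cr = 3.97 mm; since the bare radius (13 mm) is above r_cr, any added insulation will reduce heat loss.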